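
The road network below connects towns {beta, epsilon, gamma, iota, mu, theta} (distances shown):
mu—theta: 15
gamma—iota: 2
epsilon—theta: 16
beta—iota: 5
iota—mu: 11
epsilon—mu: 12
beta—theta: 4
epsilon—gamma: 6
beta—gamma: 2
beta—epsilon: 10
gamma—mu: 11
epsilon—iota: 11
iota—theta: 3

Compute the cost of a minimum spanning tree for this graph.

Sort edges by weight, then run Kruskal:
beta—gamma (2): add. Components now {beta,gamma} {mu} {epsilon} {iota} {theta}
gamma—iota (2): add. Components now {beta,gamma,iota} {mu} {epsilon} {theta}
iota—theta (3): add. Components now {beta,gamma,iota,theta} {mu} {epsilon}
beta—theta (4): skip — beta and theta already connected.
beta—iota (5): skip — beta and iota already connected.
epsilon—gamma (6): add. Components now {beta,epsilon,gamma,iota,theta} {mu}
beta—epsilon (10): skip — beta and epsilon already connected.
epsilon—iota (11): skip — epsilon and iota already connected.
gamma—mu (11): add. Components now {beta,epsilon,gamma,iota,mu,theta}
MST edges: beta—gamma, gamma—iota, iota—theta, epsilon—gamma, gamma—mu; total weight 2+2+3+6+11 = 24.

24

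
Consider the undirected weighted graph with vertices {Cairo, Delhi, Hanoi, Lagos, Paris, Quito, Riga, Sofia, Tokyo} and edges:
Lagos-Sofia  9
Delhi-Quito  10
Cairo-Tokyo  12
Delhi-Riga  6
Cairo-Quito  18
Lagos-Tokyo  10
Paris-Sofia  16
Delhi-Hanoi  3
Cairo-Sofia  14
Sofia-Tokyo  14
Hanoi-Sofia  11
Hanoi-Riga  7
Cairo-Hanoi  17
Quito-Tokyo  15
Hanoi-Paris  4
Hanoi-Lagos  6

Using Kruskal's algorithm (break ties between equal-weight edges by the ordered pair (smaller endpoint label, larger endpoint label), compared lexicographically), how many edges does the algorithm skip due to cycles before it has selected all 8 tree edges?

2

Kruskal's algorithm — process edges by increasing weight (ties by edge label):
Delhi-Hanoi (3): add — endpoints in different components.
Hanoi-Paris (4): add — endpoints in different components.
Delhi-Riga (6): add — endpoints in different components.
Hanoi-Lagos (6): add — endpoints in different components.
Hanoi-Riga (7): skip — Riga and Hanoi already connected.
Lagos-Sofia (9): add — endpoints in different components.
Delhi-Quito (10): add — endpoints in different components.
Lagos-Tokyo (10): add — endpoints in different components.
Hanoi-Sofia (11): skip — Sofia and Hanoi already connected.
Cairo-Tokyo (12): add — endpoints in different components.
Edges rejected before the tree was complete: 2.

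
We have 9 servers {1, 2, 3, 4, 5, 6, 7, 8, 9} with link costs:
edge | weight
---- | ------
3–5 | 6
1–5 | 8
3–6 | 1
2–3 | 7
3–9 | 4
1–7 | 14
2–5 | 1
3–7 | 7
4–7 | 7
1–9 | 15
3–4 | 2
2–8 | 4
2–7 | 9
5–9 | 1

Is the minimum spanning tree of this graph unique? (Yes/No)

No

Sort edges by weight, then run Kruskal:
2–5 (1): add — endpoints in different components.
3–6 (1): add — endpoints in different components.
5–9 (1): add — endpoints in different components.
3–4 (2): add — endpoints in different components.
2–8 (4): add — endpoints in different components.
3–9 (4): add — endpoints in different components.
3–5 (6): skip — 3 and 5 already connected.
2–3 (7): skip — 2 and 3 already connected.
3–7 (7): add — endpoints in different components.
4–7 (7): skip — 4 and 7 already connected.
1–5 (8): add — endpoints in different components.
Non-tree edge 4–7 has weight 7, equal to the heaviest edge on its tree cycle — swapping gives another MST of the same weight. Not unique.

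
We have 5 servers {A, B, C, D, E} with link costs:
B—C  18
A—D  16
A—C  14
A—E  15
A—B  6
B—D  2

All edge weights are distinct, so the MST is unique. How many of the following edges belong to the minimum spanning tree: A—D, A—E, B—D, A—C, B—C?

3

Kruskal: consider edges lightest-first.
B—D (2): add. Components now {A} {B,D} {C} {E}
A—B (6): add. Components now {A,B,D} {C} {E}
A—C (14): add. Components now {A,B,C,D} {E}
A—E (15): add. Components now {A,B,C,D,E}
MST edge set: {B—D, A—B, A—C, A—E}.
Of the listed edges, {A—E, B—D, A—C} are in the MST → 3.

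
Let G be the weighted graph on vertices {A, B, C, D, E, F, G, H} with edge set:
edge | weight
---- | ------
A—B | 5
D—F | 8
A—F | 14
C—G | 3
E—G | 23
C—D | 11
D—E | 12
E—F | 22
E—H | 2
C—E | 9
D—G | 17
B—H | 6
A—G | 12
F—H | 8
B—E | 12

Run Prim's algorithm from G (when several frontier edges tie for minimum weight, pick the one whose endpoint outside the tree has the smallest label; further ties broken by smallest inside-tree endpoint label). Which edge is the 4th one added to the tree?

B-H

Grow the tree from G using Prim:
Step 1: cheapest edge leaving the tree is C—G (3); add C.
Step 2: cheapest edge leaving the tree is C—E (9); add E.
Step 3: cheapest edge leaving the tree is E—H (2); add H.
Step 4: cheapest edge leaving the tree is B—H (6); add B.
Step 5: cheapest edge leaving the tree is A—B (5); add A.
Step 6: cheapest edge leaving the tree is F—H (8); add F.
Step 7: cheapest edge leaving the tree is D—F (8); add D.
The 4th edge added is B—H.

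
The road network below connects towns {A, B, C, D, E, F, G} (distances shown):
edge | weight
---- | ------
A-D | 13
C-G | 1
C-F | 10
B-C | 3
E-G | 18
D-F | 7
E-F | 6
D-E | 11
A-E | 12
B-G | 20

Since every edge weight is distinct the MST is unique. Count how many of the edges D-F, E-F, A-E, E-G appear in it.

3

Kruskal's algorithm — process edges by increasing weight (ties by edge label):
C-G (1): add. Components now {A} {B} {C,G} {D} {E} {F}
B-C (3): add. Components now {A} {B,C,G} {D} {E} {F}
E-F (6): add. Components now {A} {B,C,G} {D} {E,F}
D-F (7): add. Components now {A} {B,C,G} {D,E,F}
C-F (10): add. Components now {A} {B,C,D,E,F,G}
D-E (11): skip — D and E already connected.
A-E (12): add. Components now {A,B,C,D,E,F,G}
MST edge set: {C-G, B-C, E-F, D-F, C-F, A-E}.
Of the listed edges, {D-F, E-F, A-E} are in the MST → 3.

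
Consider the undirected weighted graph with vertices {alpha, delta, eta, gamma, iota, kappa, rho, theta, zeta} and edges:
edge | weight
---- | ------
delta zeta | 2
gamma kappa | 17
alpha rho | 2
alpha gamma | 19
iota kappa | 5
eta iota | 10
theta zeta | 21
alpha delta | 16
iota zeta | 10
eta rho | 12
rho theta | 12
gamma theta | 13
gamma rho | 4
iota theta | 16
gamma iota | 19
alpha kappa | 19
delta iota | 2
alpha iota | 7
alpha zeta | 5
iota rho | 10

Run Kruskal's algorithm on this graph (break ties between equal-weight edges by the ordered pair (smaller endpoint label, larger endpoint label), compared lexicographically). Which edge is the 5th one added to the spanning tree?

alpha-zeta

Kruskal: consider edges lightest-first.
alpha rho (2): add — endpoints in different components.
delta iota (2): add — endpoints in different components.
delta zeta (2): add — endpoints in different components.
gamma rho (4): add — endpoints in different components.
alpha zeta (5): add — endpoints in different components.
iota kappa (5): add — endpoints in different components.
alpha iota (7): skip — iota and alpha already connected.
eta iota (10): add — endpoints in different components.
iota rho (10): skip — rho and iota already connected.
iota zeta (10): skip — zeta and iota already connected.
eta rho (12): skip — eta and rho already connected.
rho theta (12): add — endpoints in different components.
The 5th edge added is alpha zeta.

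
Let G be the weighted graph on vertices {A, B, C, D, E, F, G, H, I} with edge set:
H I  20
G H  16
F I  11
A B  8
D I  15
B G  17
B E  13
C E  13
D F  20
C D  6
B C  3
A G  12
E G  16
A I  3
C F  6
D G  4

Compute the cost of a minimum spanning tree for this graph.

59

Grow the tree from A using Prim:
Step 1: cheapest edge leaving the tree is A I (3); add I.
Step 2: cheapest edge leaving the tree is A B (8); add B.
Step 3: cheapest edge leaving the tree is B C (3); add C.
Step 4: cheapest edge leaving the tree is C D (6); add D.
Step 5: cheapest edge leaving the tree is D G (4); add G.
Step 6: cheapest edge leaving the tree is C F (6); add F.
Step 7: cheapest edge leaving the tree is B E (13); add E.
Step 8: cheapest edge leaving the tree is G H (16); add H.
MST edges: A I, A B, B C, C D, D G, C F, B E, G H; total weight 3+8+3+6+4+6+13+16 = 59.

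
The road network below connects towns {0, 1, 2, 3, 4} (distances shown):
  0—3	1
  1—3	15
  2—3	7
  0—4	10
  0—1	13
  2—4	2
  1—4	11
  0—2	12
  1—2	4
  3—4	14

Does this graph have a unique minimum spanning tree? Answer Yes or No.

Yes

Kruskal's algorithm — process edges by increasing weight (ties by edge label):
0—3 (1): add. Components now {0,3} {1} {2} {4}
2—4 (2): add. Components now {0,3} {1} {2,4}
1—2 (4): add. Components now {0,3} {1,2,4}
2—3 (7): add. Components now {0,1,2,3,4}
Every non-tree edge has weight strictly greater than the heaviest edge on the tree path between its endpoints, so the MST is unique.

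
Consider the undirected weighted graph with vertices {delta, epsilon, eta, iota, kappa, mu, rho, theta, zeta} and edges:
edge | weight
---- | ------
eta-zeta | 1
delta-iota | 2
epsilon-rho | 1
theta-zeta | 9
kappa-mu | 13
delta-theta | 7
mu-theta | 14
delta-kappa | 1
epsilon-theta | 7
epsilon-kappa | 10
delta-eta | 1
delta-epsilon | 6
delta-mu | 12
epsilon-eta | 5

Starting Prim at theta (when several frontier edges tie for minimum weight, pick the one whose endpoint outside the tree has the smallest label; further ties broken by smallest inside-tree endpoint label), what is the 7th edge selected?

Prim, starting at theta.
Step 1: cheapest edge leaving the tree is delta-theta (7); add delta.
Step 2: cheapest edge leaving the tree is delta-eta (1); add eta.
Step 3: cheapest edge leaving the tree is delta-kappa (1); add kappa.
Step 4: cheapest edge leaving the tree is eta-zeta (1); add zeta.
Step 5: cheapest edge leaving the tree is delta-iota (2); add iota.
Step 6: cheapest edge leaving the tree is epsilon-eta (5); add epsilon.
Step 7: cheapest edge leaving the tree is epsilon-rho (1); add rho.
Step 8: cheapest edge leaving the tree is delta-mu (12); add mu.
The 7th edge added is epsilon-rho.

epsilon-rho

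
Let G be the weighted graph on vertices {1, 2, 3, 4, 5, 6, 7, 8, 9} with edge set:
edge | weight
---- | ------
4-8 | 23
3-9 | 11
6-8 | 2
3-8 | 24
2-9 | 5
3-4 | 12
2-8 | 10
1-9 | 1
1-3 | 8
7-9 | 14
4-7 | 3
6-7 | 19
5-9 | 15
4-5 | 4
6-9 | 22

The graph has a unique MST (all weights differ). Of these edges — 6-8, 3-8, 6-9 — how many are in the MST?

Kruskal: consider edges lightest-first.
1-9 (1): add — endpoints in different components.
6-8 (2): add — endpoints in different components.
4-7 (3): add — endpoints in different components.
4-5 (4): add — endpoints in different components.
2-9 (5): add — endpoints in different components.
1-3 (8): add — endpoints in different components.
2-8 (10): add — endpoints in different components.
3-9 (11): skip — 3 and 9 already connected.
3-4 (12): add — endpoints in different components.
MST edge set: {1-9, 6-8, 4-7, 4-5, 2-9, 1-3, 2-8, 3-4}.
Of the listed edges, {6-8} are in the MST → 1.

1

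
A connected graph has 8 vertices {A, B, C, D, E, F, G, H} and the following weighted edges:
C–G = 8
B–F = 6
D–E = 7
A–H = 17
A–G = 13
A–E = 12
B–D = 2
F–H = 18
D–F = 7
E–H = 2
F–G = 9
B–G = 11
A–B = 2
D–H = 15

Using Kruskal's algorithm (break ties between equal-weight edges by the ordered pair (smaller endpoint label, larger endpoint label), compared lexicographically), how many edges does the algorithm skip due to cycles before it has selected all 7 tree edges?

Kruskal's algorithm — process edges by increasing weight (ties by edge label):
A–B (2): add — endpoints in different components.
B–D (2): add — endpoints in different components.
E–H (2): add — endpoints in different components.
B–F (6): add — endpoints in different components.
D–E (7): add — endpoints in different components.
D–F (7): skip — D and F already connected.
C–G (8): add — endpoints in different components.
F–G (9): add — endpoints in different components.
Edges rejected before the tree was complete: 1.

1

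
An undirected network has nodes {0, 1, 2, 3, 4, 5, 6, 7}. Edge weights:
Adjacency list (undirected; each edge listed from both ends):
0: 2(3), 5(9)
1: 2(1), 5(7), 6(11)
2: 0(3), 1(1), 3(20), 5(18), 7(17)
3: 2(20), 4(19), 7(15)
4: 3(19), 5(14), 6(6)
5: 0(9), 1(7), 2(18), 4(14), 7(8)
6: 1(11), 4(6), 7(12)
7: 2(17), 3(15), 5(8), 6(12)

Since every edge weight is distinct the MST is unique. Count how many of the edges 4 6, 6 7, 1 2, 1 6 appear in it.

Sort edges by weight, then run Kruskal:
1 2 (1): add — endpoints in different components.
0 2 (3): add — endpoints in different components.
4 6 (6): add — endpoints in different components.
1 5 (7): add — endpoints in different components.
5 7 (8): add — endpoints in different components.
0 5 (9): skip — 0 and 5 already connected.
1 6 (11): add — endpoints in different components.
6 7 (12): skip — 6 and 7 already connected.
4 5 (14): skip — 4 and 5 already connected.
3 7 (15): add — endpoints in different components.
MST edge set: {1 2, 0 2, 4 6, 1 5, 5 7, 1 6, 3 7}.
Of the listed edges, {4 6, 1 2, 1 6} are in the MST → 3.

3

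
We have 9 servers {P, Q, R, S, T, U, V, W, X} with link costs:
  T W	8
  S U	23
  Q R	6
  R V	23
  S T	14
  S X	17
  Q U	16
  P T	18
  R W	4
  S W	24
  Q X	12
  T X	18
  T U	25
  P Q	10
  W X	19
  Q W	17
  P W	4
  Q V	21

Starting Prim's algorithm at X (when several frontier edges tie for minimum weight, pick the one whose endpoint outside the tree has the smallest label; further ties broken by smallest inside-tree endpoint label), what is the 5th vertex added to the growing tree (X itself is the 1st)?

P

Prim's algorithm from X:
Step 1: cheapest edge leaving the tree is Q X (12); add Q.
Step 2: cheapest edge leaving the tree is Q R (6); add R.
Step 3: cheapest edge leaving the tree is R W (4); add W.
Step 4: cheapest edge leaving the tree is P W (4); add P.
Step 5: cheapest edge leaving the tree is T W (8); add T.
Step 6: cheapest edge leaving the tree is S T (14); add S.
Step 7: cheapest edge leaving the tree is Q U (16); add U.
Step 8: cheapest edge leaving the tree is Q V (21); add V.
Vertex order: X, Q, R, W, P, T, S, U, V. The 5th vertex is P.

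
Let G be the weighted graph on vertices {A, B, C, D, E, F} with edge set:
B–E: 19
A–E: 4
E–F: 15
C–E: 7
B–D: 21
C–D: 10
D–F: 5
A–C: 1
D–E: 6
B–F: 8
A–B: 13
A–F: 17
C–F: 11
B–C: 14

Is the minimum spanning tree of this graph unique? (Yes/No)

Sort edges by weight, then run Kruskal:
A–C (1): add — endpoints in different components.
A–E (4): add — endpoints in different components.
D–F (5): add — endpoints in different components.
D–E (6): add — endpoints in different components.
C–E (7): skip — C and E already connected.
B–F (8): add — endpoints in different components.
Every non-tree edge has weight strictly greater than the heaviest edge on the tree path between its endpoints, so the MST is unique.

Yes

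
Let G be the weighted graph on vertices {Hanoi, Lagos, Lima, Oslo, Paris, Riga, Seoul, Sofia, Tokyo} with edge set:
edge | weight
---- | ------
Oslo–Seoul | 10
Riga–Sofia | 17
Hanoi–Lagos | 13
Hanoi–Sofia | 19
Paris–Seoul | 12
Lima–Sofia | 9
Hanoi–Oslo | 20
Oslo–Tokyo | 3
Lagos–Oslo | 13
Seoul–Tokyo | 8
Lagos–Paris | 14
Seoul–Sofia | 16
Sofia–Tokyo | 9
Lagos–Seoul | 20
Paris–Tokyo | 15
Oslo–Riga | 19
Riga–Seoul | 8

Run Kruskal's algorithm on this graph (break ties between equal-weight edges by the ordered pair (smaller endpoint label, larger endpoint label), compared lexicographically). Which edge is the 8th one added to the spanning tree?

Kruskal: consider edges lightest-first.
Oslo–Tokyo (3): add — endpoints in different components.
Riga–Seoul (8): add — endpoints in different components.
Seoul–Tokyo (8): add — endpoints in different components.
Lima–Sofia (9): add — endpoints in different components.
Sofia–Tokyo (9): add — endpoints in different components.
Oslo–Seoul (10): skip — Oslo and Seoul already connected.
Paris–Seoul (12): add — endpoints in different components.
Hanoi–Lagos (13): add — endpoints in different components.
Lagos–Oslo (13): add — endpoints in different components.
The 8th edge added is Lagos–Oslo.

Lagos-Oslo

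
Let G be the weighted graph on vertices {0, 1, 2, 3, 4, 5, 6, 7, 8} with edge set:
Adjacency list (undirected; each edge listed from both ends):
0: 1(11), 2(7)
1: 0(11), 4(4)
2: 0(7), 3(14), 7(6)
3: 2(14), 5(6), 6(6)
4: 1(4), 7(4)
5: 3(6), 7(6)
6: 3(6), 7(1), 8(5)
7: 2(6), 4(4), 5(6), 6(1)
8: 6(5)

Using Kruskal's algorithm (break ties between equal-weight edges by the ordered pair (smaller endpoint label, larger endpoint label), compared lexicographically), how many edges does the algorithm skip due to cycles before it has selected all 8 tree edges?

1

Kruskal's algorithm — process edges by increasing weight (ties by edge label):
6—7 (1): add — endpoints in different components.
1—4 (4): add — endpoints in different components.
4—7 (4): add — endpoints in different components.
6—8 (5): add — endpoints in different components.
2—7 (6): add — endpoints in different components.
3—5 (6): add — endpoints in different components.
3—6 (6): add — endpoints in different components.
5—7 (6): skip — 5 and 7 already connected.
0—2 (7): add — endpoints in different components.
Edges rejected before the tree was complete: 1.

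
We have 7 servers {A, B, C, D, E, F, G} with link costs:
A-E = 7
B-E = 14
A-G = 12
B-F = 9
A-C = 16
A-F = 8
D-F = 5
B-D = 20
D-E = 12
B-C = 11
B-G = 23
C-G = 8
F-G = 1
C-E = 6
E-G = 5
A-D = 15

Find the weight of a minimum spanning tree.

Kruskal's algorithm — process edges by increasing weight (ties by edge label):
F-G (1): add — endpoints in different components.
D-F (5): add — endpoints in different components.
E-G (5): add — endpoints in different components.
C-E (6): add — endpoints in different components.
A-E (7): add — endpoints in different components.
A-F (8): skip — A and F already connected.
C-G (8): skip — C and G already connected.
B-F (9): add — endpoints in different components.
MST edges: F-G, D-F, E-G, C-E, A-E, B-F; total weight 1+5+5+6+7+9 = 33.

33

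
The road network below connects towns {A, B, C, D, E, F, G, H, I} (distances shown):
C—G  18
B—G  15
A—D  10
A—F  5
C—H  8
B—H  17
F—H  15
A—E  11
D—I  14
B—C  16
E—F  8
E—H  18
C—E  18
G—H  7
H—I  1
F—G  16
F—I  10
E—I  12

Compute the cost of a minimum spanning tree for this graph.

Sort edges by weight, then run Kruskal:
H—I (1): add — endpoints in different components.
A—F (5): add — endpoints in different components.
G—H (7): add — endpoints in different components.
C—H (8): add — endpoints in different components.
E—F (8): add — endpoints in different components.
A—D (10): add — endpoints in different components.
F—I (10): add — endpoints in different components.
A—E (11): skip — A and E already connected.
E—I (12): skip — E and I already connected.
D—I (14): skip — D and I already connected.
B—G (15): add — endpoints in different components.
MST edges: H—I, A—F, G—H, C—H, E—F, A—D, F—I, B—G; total weight 1+5+7+8+8+10+10+15 = 64.

64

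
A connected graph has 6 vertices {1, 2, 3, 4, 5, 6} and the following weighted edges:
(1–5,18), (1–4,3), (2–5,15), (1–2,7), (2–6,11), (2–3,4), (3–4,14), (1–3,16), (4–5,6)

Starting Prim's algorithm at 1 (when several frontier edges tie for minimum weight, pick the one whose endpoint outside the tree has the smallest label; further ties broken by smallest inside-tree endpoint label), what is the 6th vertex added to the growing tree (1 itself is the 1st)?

Prim, starting at 1.
Step 1: frontier [1–4 3, 1–2 7, 1–3 16, 1–5 18] → take 1–4 (3); add 4.
Step 2: frontier [1–2 7, 1–3 16, 1–5 18, 4–5 6, 3–4 14] → take 4–5 (6); add 5.
Step 3: frontier [1–2 7, 1–3 16, 3–4 14, 2–5 15] → take 1–2 (7); add 2.
Step 4: frontier [1–3 16, 2–3 4, 2–6 11, 3–4 14] → take 2–3 (4); add 3.
Step 5: frontier [2–6 11] → take 2–6 (11); add 6.
Vertex order: 1, 4, 5, 2, 3, 6. The 6th vertex is 6.

6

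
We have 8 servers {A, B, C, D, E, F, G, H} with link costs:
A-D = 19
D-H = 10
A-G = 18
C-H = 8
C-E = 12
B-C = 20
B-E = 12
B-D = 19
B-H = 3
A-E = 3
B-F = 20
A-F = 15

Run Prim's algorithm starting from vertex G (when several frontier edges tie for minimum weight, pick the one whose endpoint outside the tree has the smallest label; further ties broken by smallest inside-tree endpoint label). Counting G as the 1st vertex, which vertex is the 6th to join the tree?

Prim's algorithm from G:
Step 1: frontier [A-G 18] → take A-G (18); add A.
Step 2: frontier [A-E 3, A-F 15, A-D 19] → take A-E (3); add E.
Step 3: frontier [A-F 15, A-D 19, B-E 12, C-E 12] → take B-E (12); add B.
Step 4: frontier [A-F 15, A-D 19, B-H 3, B-D 19, B-C 20, B-F 20, C-E 12] → take B-H (3); add H.
Step 5: frontier [A-F 15, A-D 19, B-D 19, B-C 20, B-F 20, C-E 12, C-H 8, D-H 10] → take C-H (8); add C.
Step 6: frontier [A-F 15, A-D 19, B-D 19, B-F 20, D-H 10] → take D-H (10); add D.
Step 7: frontier [A-F 15, B-F 20] → take A-F (15); add F.
Vertex order: G, A, E, B, H, C, D, F. The 6th vertex is C.

C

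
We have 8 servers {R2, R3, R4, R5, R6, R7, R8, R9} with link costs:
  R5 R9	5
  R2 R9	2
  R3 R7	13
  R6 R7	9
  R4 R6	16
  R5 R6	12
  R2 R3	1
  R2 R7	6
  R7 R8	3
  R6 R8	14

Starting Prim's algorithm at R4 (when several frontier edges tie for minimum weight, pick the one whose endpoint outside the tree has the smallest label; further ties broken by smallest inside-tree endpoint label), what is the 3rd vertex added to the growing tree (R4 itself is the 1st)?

Grow the tree from R4 using Prim:
Step 1: cheapest edge leaving the tree is R4 R6 (16); add R6.
Step 2: cheapest edge leaving the tree is R6 R7 (9); add R7.
Step 3: cheapest edge leaving the tree is R7 R8 (3); add R8.
Step 4: cheapest edge leaving the tree is R2 R7 (6); add R2.
Step 5: cheapest edge leaving the tree is R2 R3 (1); add R3.
Step 6: cheapest edge leaving the tree is R2 R9 (2); add R9.
Step 7: cheapest edge leaving the tree is R5 R9 (5); add R5.
Vertex order: R4, R6, R7, R8, R2, R3, R9, R5. The 3rd vertex is R7.

R7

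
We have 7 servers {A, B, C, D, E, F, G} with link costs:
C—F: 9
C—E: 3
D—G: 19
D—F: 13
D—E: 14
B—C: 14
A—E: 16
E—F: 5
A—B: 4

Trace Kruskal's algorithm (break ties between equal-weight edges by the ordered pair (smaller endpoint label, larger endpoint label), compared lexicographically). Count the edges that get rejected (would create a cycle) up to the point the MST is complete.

3

Kruskal's algorithm — process edges by increasing weight (ties by edge label):
C—E (3): add — endpoints in different components.
A—B (4): add — endpoints in different components.
E—F (5): add — endpoints in different components.
C—F (9): skip — C and F already connected.
D—F (13): add — endpoints in different components.
B—C (14): add — endpoints in different components.
D—E (14): skip — D and E already connected.
A—E (16): skip — A and E already connected.
D—G (19): add — endpoints in different components.
Edges rejected before the tree was complete: 3.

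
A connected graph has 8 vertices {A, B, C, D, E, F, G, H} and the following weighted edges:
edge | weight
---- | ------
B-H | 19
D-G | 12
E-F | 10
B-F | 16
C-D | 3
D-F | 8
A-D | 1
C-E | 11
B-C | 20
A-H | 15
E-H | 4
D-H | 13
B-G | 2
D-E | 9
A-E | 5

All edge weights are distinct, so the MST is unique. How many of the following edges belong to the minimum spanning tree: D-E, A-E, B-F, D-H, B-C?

1

Kruskal's algorithm — process edges by increasing weight (ties by edge label):
A-D (1): add — endpoints in different components.
B-G (2): add — endpoints in different components.
C-D (3): add — endpoints in different components.
E-H (4): add — endpoints in different components.
A-E (5): add — endpoints in different components.
D-F (8): add — endpoints in different components.
D-E (9): skip — D and E already connected.
E-F (10): skip — E and F already connected.
C-E (11): skip — C and E already connected.
D-G (12): add — endpoints in different components.
MST edge set: {A-D, B-G, C-D, E-H, A-E, D-F, D-G}.
Of the listed edges, {A-E} are in the MST → 1.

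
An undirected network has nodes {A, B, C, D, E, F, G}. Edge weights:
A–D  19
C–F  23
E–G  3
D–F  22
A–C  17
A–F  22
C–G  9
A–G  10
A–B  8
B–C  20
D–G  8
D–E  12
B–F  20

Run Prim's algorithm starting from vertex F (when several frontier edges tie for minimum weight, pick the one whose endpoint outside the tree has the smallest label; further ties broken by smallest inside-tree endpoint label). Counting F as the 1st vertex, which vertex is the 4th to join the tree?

Grow the tree from F using Prim:
Step 1: frontier [B–F 20, A–F 22, D–F 22, C–F 23] → take B–F (20); add B.
Step 2: frontier [A–B 8, B–C 20, A–F 22, D–F 22, C–F 23] → take A–B (8); add A.
Step 3: frontier [A–G 10, A–C 17, A–D 19, B–C 20, D–F 22, C–F 23] → take A–G (10); add G.
Step 4: frontier [A–C 17, A–D 19, B–C 20, D–F 22, C–F 23, E–G 3, D–G 8, C–G 9] → take E–G (3); add E.
Step 5: frontier [A–C 17, A–D 19, B–C 20, D–E 12, D–F 22, C–F 23, D–G 8, C–G 9] → take D–G (8); add D.
Step 6: frontier [A–C 17, B–C 20, C–F 23, C–G 9] → take C–G (9); add C.
Vertex order: F, B, A, G, E, D, C. The 4th vertex is G.

G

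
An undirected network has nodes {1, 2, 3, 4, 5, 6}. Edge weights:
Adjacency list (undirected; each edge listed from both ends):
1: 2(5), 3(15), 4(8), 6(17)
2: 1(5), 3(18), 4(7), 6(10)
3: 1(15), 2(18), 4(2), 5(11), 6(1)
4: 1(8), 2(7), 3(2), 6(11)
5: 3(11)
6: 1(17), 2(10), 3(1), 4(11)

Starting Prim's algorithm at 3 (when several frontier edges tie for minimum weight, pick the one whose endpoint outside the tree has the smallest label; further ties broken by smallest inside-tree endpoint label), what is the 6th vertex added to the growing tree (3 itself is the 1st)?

Grow the tree from 3 using Prim:
Step 1: frontier [3 6 1, 3 4 2, 3 5 11, 1 3 15, 2 3 18] → take 3 6 (1); add 6.
Step 2: frontier [3 4 2, 3 5 11, 1 3 15, 2 3 18, 2 6 10, 4 6 11, 1 6 17] → take 3 4 (2); add 4.
Step 3: frontier [3 5 11, 1 3 15, 2 3 18, 2 4 7, 1 4 8, 2 6 10, 1 6 17] → take 2 4 (7); add 2.
Step 4: frontier [1 2 5, 3 5 11, 1 3 15, 1 4 8, 1 6 17] → take 1 2 (5); add 1.
Step 5: frontier [3 5 11] → take 3 5 (11); add 5.
Vertex order: 3, 6, 4, 2, 1, 5. The 6th vertex is 5.

5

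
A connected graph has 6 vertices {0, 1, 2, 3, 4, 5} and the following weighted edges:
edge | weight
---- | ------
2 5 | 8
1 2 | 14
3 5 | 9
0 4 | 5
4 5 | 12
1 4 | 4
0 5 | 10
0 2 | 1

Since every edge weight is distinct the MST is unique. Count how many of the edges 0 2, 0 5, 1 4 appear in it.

2

Kruskal: consider edges lightest-first.
0 2 (1): add — endpoints in different components.
1 4 (4): add — endpoints in different components.
0 4 (5): add — endpoints in different components.
2 5 (8): add — endpoints in different components.
3 5 (9): add — endpoints in different components.
MST edge set: {0 2, 1 4, 0 4, 2 5, 3 5}.
Of the listed edges, {0 2, 1 4} are in the MST → 2.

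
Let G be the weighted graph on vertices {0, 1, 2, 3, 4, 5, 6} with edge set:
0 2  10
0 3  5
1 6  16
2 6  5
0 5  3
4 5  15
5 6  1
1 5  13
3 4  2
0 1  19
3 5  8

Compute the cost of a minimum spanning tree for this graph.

29

Grow the tree from 1 using Prim:
Step 1: frontier [1 5 13, 1 6 16, 0 1 19] → take 1 5 (13); add 5.
Step 2: frontier [1 6 16, 0 1 19, 5 6 1, 0 5 3, 3 5 8, 4 5 15] → take 5 6 (1); add 6.
Step 3: frontier [0 1 19, 0 5 3, 3 5 8, 4 5 15, 2 6 5] → take 0 5 (3); add 0.
Step 4: frontier [0 3 5, 0 2 10, 3 5 8, 4 5 15, 2 6 5] → take 2 6 (5); add 2.
Step 5: frontier [0 3 5, 3 5 8, 4 5 15] → take 0 3 (5); add 3.
Step 6: frontier [3 4 2, 4 5 15] → take 3 4 (2); add 4.
MST edges: 1 5, 5 6, 0 5, 2 6, 0 3, 3 4; total weight 13+1+3+5+5+2 = 29.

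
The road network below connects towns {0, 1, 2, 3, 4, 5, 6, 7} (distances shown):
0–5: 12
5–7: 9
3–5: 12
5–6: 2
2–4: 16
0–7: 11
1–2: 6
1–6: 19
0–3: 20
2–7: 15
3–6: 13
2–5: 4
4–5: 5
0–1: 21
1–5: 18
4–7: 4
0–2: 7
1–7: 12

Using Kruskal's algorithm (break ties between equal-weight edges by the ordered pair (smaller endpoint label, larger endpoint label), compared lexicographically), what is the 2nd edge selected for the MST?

Kruskal: consider edges lightest-first.
5–6 (2): add — endpoints in different components.
2–5 (4): add — endpoints in different components.
4–7 (4): add — endpoints in different components.
4–5 (5): add — endpoints in different components.
1–2 (6): add — endpoints in different components.
0–2 (7): add — endpoints in different components.
5–7 (9): skip — 5 and 7 already connected.
0–7 (11): skip — 0 and 7 already connected.
0–5 (12): skip — 0 and 5 already connected.
1–7 (12): skip — 1 and 7 already connected.
3–5 (12): add — endpoints in different components.
The 2nd edge added is 2–5.

2-5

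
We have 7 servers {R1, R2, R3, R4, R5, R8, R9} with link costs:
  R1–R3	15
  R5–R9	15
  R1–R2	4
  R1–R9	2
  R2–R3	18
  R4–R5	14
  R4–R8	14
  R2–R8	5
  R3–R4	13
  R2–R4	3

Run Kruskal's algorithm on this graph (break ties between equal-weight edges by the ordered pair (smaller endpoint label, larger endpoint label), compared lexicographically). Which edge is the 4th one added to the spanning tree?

Sort edges by weight, then run Kruskal:
R1–R9 (2): add — endpoints in different components.
R2–R4 (3): add — endpoints in different components.
R1–R2 (4): add — endpoints in different components.
R2–R8 (5): add — endpoints in different components.
R3–R4 (13): add — endpoints in different components.
R4–R5 (14): add — endpoints in different components.
The 4th edge added is R2–R8.

R2-R8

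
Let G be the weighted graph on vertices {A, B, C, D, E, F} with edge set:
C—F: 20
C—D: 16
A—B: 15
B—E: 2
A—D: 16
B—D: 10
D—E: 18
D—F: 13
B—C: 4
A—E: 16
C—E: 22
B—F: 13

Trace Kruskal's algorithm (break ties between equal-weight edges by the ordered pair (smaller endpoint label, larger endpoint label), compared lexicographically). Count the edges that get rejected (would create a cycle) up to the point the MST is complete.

1

Kruskal's algorithm — process edges by increasing weight (ties by edge label):
B—E (2): add. Components now {A} {B,E} {C} {D} {F}
B—C (4): add. Components now {A} {B,C,E} {D} {F}
B—D (10): add. Components now {A} {B,C,D,E} {F}
B—F (13): add. Components now {A} {B,C,D,E,F}
D—F (13): skip — D and F already connected.
A—B (15): add. Components now {A,B,C,D,E,F}
Edges rejected before the tree was complete: 1.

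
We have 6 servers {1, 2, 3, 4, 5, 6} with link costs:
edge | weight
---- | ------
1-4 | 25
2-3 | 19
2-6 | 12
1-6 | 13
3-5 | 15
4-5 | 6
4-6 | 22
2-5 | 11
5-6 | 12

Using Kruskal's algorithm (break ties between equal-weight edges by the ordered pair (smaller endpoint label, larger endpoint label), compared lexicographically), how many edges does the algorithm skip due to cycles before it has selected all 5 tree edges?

1

Kruskal's algorithm — process edges by increasing weight (ties by edge label):
4-5 (6): add. Components now {1} {2} {3} {4,5} {6}
2-5 (11): add. Components now {1} {2,4,5} {3} {6}
2-6 (12): add. Components now {1} {2,4,5,6} {3}
5-6 (12): skip — 5 and 6 already connected.
1-6 (13): add. Components now {1,2,4,5,6} {3}
3-5 (15): add. Components now {1,2,3,4,5,6}
Edges rejected before the tree was complete: 1.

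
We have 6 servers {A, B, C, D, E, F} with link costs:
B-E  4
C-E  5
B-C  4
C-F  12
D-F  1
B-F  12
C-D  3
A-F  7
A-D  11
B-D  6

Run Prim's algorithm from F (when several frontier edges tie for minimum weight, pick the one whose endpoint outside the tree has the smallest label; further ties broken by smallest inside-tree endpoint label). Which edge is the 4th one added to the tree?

B-E

Grow the tree from F using Prim:
Step 1: cheapest edge leaving the tree is D-F (1); add D.
Step 2: cheapest edge leaving the tree is C-D (3); add C.
Step 3: cheapest edge leaving the tree is B-C (4); add B.
Step 4: cheapest edge leaving the tree is B-E (4); add E.
Step 5: cheapest edge leaving the tree is A-F (7); add A.
The 4th edge added is B-E.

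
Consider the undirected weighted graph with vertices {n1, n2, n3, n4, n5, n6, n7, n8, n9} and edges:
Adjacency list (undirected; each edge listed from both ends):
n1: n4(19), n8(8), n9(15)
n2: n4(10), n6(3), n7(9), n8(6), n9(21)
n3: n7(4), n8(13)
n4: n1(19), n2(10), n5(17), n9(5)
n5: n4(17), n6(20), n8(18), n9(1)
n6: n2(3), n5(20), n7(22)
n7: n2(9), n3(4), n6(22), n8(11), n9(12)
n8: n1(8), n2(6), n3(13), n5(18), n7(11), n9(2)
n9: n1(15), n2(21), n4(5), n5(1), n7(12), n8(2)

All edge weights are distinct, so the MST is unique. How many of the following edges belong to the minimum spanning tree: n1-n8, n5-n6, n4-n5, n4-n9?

2

Sort edges by weight, then run Kruskal:
n5-n9 (1): add — endpoints in different components.
n8-n9 (2): add — endpoints in different components.
n2-n6 (3): add — endpoints in different components.
n3-n7 (4): add — endpoints in different components.
n4-n9 (5): add — endpoints in different components.
n2-n8 (6): add — endpoints in different components.
n1-n8 (8): add — endpoints in different components.
n2-n7 (9): add — endpoints in different components.
MST edge set: {n5-n9, n8-n9, n2-n6, n3-n7, n4-n9, n2-n8, n1-n8, n2-n7}.
Of the listed edges, {n1-n8, n4-n9} are in the MST → 2.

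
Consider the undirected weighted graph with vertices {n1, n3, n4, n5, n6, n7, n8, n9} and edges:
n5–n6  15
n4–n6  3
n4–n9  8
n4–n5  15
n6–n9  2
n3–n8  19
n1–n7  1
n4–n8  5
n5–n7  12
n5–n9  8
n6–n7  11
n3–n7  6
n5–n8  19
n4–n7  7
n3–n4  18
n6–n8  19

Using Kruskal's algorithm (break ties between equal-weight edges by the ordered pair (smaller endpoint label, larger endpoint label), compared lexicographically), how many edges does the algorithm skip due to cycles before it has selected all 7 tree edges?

1

Sort edges by weight, then run Kruskal:
n1–n7 (1): add — endpoints in different components.
n6–n9 (2): add — endpoints in different components.
n4–n6 (3): add — endpoints in different components.
n4–n8 (5): add — endpoints in different components.
n3–n7 (6): add — endpoints in different components.
n4–n7 (7): add — endpoints in different components.
n4–n9 (8): skip — n4 and n9 already connected.
n5–n9 (8): add — endpoints in different components.
Edges rejected before the tree was complete: 1.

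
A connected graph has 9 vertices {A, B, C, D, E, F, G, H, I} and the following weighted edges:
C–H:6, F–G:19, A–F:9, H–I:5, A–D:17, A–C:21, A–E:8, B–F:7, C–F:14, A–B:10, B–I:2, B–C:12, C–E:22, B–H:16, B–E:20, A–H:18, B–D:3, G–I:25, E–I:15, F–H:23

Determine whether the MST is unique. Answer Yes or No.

Yes

Sort edges by weight, then run Kruskal:
B–I (2): add — endpoints in different components.
B–D (3): add — endpoints in different components.
H–I (5): add — endpoints in different components.
C–H (6): add — endpoints in different components.
B–F (7): add — endpoints in different components.
A–E (8): add — endpoints in different components.
A–F (9): add — endpoints in different components.
A–B (10): skip — A and B already connected.
B–C (12): skip — B and C already connected.
C–F (14): skip — C and F already connected.
E–I (15): skip — E and I already connected.
B–H (16): skip — B and H already connected.
A–D (17): skip — A and D already connected.
A–H (18): skip — A and H already connected.
F–G (19): add — endpoints in different components.
Every non-tree edge has weight strictly greater than the heaviest edge on the tree path between its endpoints, so the MST is unique.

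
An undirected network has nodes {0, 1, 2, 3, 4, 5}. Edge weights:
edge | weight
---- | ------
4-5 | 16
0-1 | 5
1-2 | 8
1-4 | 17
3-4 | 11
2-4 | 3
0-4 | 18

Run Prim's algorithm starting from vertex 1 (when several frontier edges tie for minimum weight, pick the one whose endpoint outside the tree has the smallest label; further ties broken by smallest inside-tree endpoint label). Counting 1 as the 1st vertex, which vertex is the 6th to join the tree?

5

Prim's algorithm from 1:
Step 1: cheapest edge leaving the tree is 0-1 (5); add 0.
Step 2: cheapest edge leaving the tree is 1-2 (8); add 2.
Step 3: cheapest edge leaving the tree is 2-4 (3); add 4.
Step 4: cheapest edge leaving the tree is 3-4 (11); add 3.
Step 5: cheapest edge leaving the tree is 4-5 (16); add 5.
Vertex order: 1, 0, 2, 4, 3, 5. The 6th vertex is 5.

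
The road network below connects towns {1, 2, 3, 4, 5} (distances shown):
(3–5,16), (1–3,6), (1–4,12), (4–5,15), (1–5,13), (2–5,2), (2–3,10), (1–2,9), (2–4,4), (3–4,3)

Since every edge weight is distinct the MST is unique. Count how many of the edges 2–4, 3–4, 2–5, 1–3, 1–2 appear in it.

Sort edges by weight, then run Kruskal:
2–5 (2): add. Components now {1} {2,5} {3} {4}
3–4 (3): add. Components now {1} {2,5} {3,4}
2–4 (4): add. Components now {1} {2,3,4,5}
1–3 (6): add. Components now {1,2,3,4,5}
MST edge set: {2–5, 3–4, 2–4, 1–3}.
Of the listed edges, {2–4, 3–4, 2–5, 1–3} are in the MST → 4.

4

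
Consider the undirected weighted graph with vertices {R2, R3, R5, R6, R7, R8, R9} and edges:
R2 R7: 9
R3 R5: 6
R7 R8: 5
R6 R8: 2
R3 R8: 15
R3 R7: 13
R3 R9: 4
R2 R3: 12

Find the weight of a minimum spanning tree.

Prim's algorithm from R8:
Step 1: frontier [R6 R8 2, R7 R8 5, R3 R8 15] → take R6 R8 (2); add R6.
Step 2: frontier [R7 R8 5, R3 R8 15] → take R7 R8 (5); add R7.
Step 3: frontier [R2 R7 9, R3 R7 13, R3 R8 15] → take R2 R7 (9); add R2.
Step 4: frontier [R2 R3 12, R3 R7 13, R3 R8 15] → take R2 R3 (12); add R3.
Step 5: frontier [R3 R9 4, R3 R5 6] → take R3 R9 (4); add R9.
Step 6: frontier [R3 R5 6] → take R3 R5 (6); add R5.
MST edges: R6 R8, R7 R8, R2 R7, R2 R3, R3 R9, R3 R5; total weight 2+5+9+12+4+6 = 38.

38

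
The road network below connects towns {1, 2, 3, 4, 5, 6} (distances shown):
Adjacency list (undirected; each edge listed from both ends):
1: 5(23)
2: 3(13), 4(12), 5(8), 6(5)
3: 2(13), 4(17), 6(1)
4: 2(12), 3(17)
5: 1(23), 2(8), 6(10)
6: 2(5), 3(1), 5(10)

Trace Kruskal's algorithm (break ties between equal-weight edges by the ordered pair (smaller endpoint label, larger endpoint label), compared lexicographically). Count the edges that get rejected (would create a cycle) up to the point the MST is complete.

3

Kruskal: consider edges lightest-first.
3 6 (1): add. Components now {1} {2} {3,6} {4} {5}
2 6 (5): add. Components now {1} {2,3,6} {4} {5}
2 5 (8): add. Components now {1} {2,3,5,6} {4}
5 6 (10): skip — 5 and 6 already connected.
2 4 (12): add. Components now {1} {2,3,4,5,6}
2 3 (13): skip — 2 and 3 already connected.
3 4 (17): skip — 3 and 4 already connected.
1 5 (23): add. Components now {1,2,3,4,5,6}
Edges rejected before the tree was complete: 3.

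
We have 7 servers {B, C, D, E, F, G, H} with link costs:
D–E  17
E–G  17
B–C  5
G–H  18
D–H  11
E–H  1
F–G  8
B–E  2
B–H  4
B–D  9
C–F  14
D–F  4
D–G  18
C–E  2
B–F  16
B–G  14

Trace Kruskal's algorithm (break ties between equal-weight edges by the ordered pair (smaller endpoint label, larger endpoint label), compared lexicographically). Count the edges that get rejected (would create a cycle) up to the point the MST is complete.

Kruskal: consider edges lightest-first.
E–H (1): add — endpoints in different components.
B–E (2): add — endpoints in different components.
C–E (2): add — endpoints in different components.
B–H (4): skip — B and H already connected.
D–F (4): add — endpoints in different components.
B–C (5): skip — B and C already connected.
F–G (8): add — endpoints in different components.
B–D (9): add — endpoints in different components.
Edges rejected before the tree was complete: 2.

2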